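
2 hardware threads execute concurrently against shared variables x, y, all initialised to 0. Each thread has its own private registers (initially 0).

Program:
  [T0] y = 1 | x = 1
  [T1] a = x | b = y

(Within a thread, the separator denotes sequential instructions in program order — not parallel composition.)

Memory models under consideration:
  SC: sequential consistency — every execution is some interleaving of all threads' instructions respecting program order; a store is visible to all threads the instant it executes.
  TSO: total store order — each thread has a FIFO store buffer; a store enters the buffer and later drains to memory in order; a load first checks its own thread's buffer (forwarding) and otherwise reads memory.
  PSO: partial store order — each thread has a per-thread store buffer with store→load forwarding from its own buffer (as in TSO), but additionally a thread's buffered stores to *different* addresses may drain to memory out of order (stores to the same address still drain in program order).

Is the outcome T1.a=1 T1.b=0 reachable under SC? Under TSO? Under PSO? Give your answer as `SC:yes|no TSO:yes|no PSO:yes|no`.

SC:no TSO:no PSO:yes

outcome vector order: (T1.a,T1.b)
under SC → 00 01 11
under TSO → 00 01 11
under PSO → 00 01 10 11
target 10 ∈ {PSO}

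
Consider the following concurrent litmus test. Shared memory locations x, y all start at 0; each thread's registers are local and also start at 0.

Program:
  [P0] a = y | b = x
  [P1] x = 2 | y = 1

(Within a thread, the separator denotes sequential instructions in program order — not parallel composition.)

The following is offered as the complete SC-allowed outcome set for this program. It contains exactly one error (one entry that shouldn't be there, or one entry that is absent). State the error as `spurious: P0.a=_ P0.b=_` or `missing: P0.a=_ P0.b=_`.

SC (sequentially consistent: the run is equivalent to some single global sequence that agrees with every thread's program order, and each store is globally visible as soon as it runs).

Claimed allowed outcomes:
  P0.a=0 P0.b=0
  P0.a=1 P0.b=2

outcome vector order: (P0.a,P0.b)
[SC] allowed = {0/0 0/2 1/2}
SC∖claimed = {0/2}

missing: P0.a=0 P0.b=2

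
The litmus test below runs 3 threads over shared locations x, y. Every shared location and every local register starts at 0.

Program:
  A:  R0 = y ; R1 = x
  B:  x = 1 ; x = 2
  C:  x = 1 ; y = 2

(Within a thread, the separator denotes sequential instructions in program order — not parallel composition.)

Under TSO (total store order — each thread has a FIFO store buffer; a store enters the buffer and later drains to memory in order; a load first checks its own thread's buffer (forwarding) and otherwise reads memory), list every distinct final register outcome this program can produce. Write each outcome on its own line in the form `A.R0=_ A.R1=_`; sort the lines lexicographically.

outcome vector order: (A.R0,A.R1)
|TSO outcomes| = 5

A.R0=0 A.R1=0
A.R0=0 A.R1=1
A.R0=0 A.R1=2
A.R0=2 A.R1=1
A.R0=2 A.R1=2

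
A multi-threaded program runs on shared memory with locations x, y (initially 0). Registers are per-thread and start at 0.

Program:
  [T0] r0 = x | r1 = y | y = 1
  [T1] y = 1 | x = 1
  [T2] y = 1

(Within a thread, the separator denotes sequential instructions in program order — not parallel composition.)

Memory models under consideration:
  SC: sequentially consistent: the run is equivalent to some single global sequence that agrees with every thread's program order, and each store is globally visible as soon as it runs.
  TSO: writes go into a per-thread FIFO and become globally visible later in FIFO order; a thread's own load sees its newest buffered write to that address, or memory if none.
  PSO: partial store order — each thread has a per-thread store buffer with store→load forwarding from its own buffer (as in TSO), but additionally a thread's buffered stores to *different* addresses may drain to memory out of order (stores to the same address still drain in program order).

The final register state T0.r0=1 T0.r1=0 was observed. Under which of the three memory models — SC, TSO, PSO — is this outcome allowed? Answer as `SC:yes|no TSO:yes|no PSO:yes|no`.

SC:no TSO:no PSO:yes

outcome vector order: (T0.r0,T0.r1)
SC (3): (0,0) (0,1) (1,1)
TSO (3): (0,0) (0,1) (1,1)
PSO (4): (0,0) (0,1) (1,0) (1,1)
target (1,0) ∈ {PSO}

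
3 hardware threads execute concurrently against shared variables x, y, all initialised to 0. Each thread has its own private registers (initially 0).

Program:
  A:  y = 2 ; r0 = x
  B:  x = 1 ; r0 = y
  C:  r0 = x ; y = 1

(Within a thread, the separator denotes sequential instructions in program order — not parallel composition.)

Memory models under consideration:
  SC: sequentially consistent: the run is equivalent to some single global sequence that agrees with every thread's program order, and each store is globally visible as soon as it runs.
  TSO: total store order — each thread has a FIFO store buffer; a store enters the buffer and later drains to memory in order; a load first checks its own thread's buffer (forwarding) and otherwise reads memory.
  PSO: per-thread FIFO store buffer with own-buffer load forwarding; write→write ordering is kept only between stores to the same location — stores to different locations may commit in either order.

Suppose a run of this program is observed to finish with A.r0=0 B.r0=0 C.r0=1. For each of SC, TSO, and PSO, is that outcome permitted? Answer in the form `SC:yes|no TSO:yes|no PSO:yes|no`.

SC:no TSO:yes PSO:yes

outcome vector order: (A.r0,B.r0,C.r0)
SC: 10 outcomes — {0/1/0; 0/1/1; 0/2/0; 0/2/1; 1/0/0; 1/0/1; 1/1/0; 1/1/1; 1/2/0; 1/2/1}
TSO: 12 outcomes — {0/0/0; 0/0/1; 0/1/0; 0/1/1; 0/2/0; 0/2/1; 1/0/0; 1/0/1; 1/1/0; 1/1/1; 1/2/0; 1/2/1}
PSO: 12 outcomes — {0/0/0; 0/0/1; 0/1/0; 0/1/1; 0/2/0; 0/2/1; 1/0/0; 1/0/1; 1/1/0; 1/1/1; 1/2/0; 1/2/1}
target 0/0/1 ∈ {TSO,PSO}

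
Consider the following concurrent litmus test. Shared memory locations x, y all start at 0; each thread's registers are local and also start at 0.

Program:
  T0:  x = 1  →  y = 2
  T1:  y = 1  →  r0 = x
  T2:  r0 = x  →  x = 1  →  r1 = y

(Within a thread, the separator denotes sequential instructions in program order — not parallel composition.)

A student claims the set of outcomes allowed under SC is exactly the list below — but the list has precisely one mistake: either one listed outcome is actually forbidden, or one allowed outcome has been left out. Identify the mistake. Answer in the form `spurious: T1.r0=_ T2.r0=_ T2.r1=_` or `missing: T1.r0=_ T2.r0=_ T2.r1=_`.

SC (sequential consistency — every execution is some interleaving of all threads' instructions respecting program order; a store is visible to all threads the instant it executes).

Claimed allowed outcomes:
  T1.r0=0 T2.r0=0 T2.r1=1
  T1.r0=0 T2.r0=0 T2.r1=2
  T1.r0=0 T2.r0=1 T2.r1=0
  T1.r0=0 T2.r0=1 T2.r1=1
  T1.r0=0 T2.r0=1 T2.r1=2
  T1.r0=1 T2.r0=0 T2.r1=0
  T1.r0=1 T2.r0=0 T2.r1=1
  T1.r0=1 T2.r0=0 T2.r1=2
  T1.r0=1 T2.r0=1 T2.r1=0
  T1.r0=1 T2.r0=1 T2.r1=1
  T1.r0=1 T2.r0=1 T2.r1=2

spurious: T1.r0=0 T2.r0=1 T2.r1=0

outcome vector order: (T1.r0,T2.r0,T2.r1)
under SC → (0,0,1), (0,0,2), (0,1,1), (0,1,2), (1,0,0), (1,0,1), (1,0,2), (1,1,0), (1,1,1), (1,1,2)
claimed∖SC = {(0,1,0)}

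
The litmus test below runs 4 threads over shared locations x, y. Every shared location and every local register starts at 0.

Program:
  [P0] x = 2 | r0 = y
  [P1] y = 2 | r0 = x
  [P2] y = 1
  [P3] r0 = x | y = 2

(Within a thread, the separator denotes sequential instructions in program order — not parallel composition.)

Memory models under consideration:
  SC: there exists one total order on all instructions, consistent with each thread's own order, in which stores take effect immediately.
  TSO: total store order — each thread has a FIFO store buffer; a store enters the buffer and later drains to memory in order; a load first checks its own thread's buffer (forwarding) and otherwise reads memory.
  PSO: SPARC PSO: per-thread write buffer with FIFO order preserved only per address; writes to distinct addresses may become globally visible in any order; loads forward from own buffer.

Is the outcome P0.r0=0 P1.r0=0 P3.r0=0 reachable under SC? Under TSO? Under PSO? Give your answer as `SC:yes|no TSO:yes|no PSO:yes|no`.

outcome vector order: (P0.r0,P1.r0,P3.r0)
SC (10): <0 2 0>, <0 2 2>, <1 0 0>, <1 0 2>, <1 2 0>, <1 2 2>, <2 0 0>, <2 0 2>, <2 2 0>, <2 2 2>
TSO (12): <0 0 0>, <0 0 2>, <0 2 0>, <0 2 2>, <1 0 0>, <1 0 2>, <1 2 0>, <1 2 2>, <2 0 0>, <2 0 2>, <2 2 0>, <2 2 2>
PSO (12): <0 0 0>, <0 0 2>, <0 2 0>, <0 2 2>, <1 0 0>, <1 0 2>, <1 2 0>, <1 2 2>, <2 0 0>, <2 0 2>, <2 2 0>, <2 2 2>
target <0 0 0> ∈ {TSO,PSO}

SC:no TSO:yes PSO:yes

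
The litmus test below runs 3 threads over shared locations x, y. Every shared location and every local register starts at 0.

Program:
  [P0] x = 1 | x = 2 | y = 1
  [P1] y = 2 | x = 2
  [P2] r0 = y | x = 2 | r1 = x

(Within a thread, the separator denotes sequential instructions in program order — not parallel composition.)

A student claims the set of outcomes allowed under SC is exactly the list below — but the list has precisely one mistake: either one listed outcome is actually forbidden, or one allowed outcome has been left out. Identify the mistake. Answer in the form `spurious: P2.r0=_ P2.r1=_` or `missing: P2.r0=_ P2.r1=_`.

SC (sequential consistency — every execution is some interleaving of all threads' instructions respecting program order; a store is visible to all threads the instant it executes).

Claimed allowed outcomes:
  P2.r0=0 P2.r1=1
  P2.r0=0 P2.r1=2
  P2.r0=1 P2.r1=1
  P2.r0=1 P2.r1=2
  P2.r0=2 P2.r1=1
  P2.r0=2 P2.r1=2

spurious: P2.r0=1 P2.r1=1

outcome vector order: (P2.r0,P2.r1)
SC: 5 outcomes — {(0,1) (0,2) (1,2) (2,1) (2,2)}
claimed∖SC = {(1,1)}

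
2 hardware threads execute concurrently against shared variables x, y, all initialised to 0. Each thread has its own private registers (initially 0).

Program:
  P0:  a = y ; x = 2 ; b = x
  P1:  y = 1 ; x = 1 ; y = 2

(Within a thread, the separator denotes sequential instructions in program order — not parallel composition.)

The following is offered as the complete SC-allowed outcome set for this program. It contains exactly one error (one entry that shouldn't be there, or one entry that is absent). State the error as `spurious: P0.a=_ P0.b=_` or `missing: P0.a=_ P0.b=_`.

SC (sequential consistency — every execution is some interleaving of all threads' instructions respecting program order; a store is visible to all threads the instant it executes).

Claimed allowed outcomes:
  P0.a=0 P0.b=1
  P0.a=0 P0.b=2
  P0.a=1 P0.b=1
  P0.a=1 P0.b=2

missing: P0.a=2 P0.b=2

outcome vector order: (P0.a,P0.b)
SC (5): 01 02 11 12 22
SC∖claimed = {22}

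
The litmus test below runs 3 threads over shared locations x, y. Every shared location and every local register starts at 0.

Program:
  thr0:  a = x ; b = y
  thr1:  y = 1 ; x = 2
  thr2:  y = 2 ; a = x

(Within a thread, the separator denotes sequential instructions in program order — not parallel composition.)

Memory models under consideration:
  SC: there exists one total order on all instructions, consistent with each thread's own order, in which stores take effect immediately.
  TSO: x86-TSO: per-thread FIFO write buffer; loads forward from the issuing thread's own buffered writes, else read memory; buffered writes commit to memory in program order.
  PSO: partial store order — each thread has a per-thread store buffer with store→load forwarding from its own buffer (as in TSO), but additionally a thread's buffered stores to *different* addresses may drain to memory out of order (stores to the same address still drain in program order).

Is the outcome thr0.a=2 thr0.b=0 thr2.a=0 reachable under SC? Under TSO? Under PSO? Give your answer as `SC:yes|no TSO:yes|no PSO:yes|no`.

outcome vector order: (thr0.a,thr0.b,thr2.a)
SC: 10 outcomes — {0/0/0 0/0/2 0/1/0 0/1/2 0/2/0 0/2/2 2/1/0 2/1/2 2/2/0 2/2/2}
TSO: 10 outcomes — {0/0/0 0/0/2 0/1/0 0/1/2 0/2/0 0/2/2 2/1/0 2/1/2 2/2/0 2/2/2}
PSO: 12 outcomes — {0/0/0 0/0/2 0/1/0 0/1/2 0/2/0 0/2/2 2/0/0 2/0/2 2/1/0 2/1/2 2/2/0 2/2/2}
target 2/0/0 ∈ {PSO}

SC:no TSO:no PSO:yes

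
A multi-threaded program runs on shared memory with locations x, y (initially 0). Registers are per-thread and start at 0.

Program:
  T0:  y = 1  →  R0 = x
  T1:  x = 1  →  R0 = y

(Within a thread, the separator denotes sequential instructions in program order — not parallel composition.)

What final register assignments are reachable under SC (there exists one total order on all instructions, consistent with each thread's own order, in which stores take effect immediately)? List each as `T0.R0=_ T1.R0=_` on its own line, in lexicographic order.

outcome vector order: (T0.R0,T1.R0)
|SC outcomes| = 3

T0.R0=0 T1.R0=1
T0.R0=1 T1.R0=0
T0.R0=1 T1.R0=1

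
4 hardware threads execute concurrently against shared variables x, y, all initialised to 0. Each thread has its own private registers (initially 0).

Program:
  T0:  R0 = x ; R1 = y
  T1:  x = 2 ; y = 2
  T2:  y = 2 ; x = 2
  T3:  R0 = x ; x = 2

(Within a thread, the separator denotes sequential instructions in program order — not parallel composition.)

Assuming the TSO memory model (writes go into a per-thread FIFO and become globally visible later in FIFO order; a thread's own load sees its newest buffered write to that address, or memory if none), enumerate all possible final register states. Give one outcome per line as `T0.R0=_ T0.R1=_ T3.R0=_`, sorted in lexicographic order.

T0.R0=0 T0.R1=0 T3.R0=0
T0.R0=0 T0.R1=0 T3.R0=2
T0.R0=0 T0.R1=2 T3.R0=0
T0.R0=0 T0.R1=2 T3.R0=2
T0.R0=2 T0.R1=0 T3.R0=0
T0.R0=2 T0.R1=0 T3.R0=2
T0.R0=2 T0.R1=2 T3.R0=0
T0.R0=2 T0.R1=2 T3.R0=2

outcome vector order: (T0.R0,T0.R1,T3.R0)
|TSO outcomes| = 8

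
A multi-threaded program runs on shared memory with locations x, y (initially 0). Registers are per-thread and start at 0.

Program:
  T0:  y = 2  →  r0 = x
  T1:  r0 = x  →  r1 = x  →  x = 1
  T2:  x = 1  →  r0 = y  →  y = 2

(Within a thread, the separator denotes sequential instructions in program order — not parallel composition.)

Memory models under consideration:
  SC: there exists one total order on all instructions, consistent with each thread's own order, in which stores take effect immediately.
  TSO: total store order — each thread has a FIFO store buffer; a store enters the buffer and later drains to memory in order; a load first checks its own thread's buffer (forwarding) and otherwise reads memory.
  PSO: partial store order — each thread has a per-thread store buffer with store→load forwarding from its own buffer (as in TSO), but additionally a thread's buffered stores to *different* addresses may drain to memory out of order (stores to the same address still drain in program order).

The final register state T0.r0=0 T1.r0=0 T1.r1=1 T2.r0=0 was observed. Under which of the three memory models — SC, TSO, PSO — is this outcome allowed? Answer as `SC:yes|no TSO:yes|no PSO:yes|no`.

outcome vector order: (T0.r0,T1.r0,T1.r1,T2.r0)
under SC → 0002; 0012; 0112; 1000; 1002; 1010; 1012; 1110; 1112
under TSO → 0000; 0002; 0010; 0012; 0110; 0112; 1000; 1002; 1010; 1012; 1110; 1112
under PSO → 0000; 0002; 0010; 0012; 0110; 0112; 1000; 1002; 1010; 1012; 1110; 1112
target 0010 ∈ {TSO,PSO}

SC:no TSO:yes PSO:yes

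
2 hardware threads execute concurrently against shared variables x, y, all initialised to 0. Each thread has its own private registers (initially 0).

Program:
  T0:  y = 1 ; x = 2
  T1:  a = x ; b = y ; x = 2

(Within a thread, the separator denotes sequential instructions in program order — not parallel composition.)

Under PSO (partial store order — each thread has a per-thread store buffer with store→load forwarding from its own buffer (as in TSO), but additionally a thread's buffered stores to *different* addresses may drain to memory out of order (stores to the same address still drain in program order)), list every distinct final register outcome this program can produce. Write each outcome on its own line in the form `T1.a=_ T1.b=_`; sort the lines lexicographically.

T1.a=0 T1.b=0
T1.a=0 T1.b=1
T1.a=2 T1.b=0
T1.a=2 T1.b=1

outcome vector order: (T1.a,T1.b)
|PSO outcomes| = 4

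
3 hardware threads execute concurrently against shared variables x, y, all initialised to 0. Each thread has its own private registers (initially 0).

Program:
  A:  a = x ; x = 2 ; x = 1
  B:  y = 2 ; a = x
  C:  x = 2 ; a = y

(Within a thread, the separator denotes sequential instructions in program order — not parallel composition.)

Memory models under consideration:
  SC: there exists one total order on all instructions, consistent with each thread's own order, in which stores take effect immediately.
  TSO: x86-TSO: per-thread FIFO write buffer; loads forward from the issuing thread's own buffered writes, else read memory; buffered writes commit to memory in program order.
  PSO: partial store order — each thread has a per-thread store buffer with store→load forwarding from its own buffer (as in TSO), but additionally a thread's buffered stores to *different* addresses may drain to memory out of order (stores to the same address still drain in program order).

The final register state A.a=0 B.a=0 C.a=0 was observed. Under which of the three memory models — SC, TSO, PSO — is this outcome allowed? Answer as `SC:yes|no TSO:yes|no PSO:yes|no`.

SC:no TSO:yes PSO:yes

outcome vector order: (A.a,B.a,C.a)
SC (10): <0 0 2>, <0 1 0>, <0 1 2>, <0 2 0>, <0 2 2>, <2 0 2>, <2 1 0>, <2 1 2>, <2 2 0>, <2 2 2>
TSO (12): <0 0 0>, <0 0 2>, <0 1 0>, <0 1 2>, <0 2 0>, <0 2 2>, <2 0 0>, <2 0 2>, <2 1 0>, <2 1 2>, <2 2 0>, <2 2 2>
PSO (12): <0 0 0>, <0 0 2>, <0 1 0>, <0 1 2>, <0 2 0>, <0 2 2>, <2 0 0>, <2 0 2>, <2 1 0>, <2 1 2>, <2 2 0>, <2 2 2>
target <0 0 0> ∈ {TSO,PSO}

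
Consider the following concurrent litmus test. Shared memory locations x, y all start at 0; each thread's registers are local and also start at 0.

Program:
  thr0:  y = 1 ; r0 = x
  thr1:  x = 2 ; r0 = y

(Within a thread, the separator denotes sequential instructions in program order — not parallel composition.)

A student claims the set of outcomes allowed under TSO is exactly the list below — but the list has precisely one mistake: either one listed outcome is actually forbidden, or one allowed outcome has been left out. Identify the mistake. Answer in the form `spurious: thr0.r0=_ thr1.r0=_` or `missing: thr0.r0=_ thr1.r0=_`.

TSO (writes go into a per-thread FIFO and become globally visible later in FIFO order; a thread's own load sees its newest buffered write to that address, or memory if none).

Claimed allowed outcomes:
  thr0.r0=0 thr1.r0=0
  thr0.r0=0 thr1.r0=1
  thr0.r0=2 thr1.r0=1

missing: thr0.r0=2 thr1.r0=0

outcome vector order: (thr0.r0,thr1.r0)
[TSO] allowed = {(0,0); (0,1); (2,0); (2,1)}
TSO∖claimed = {(2,0)}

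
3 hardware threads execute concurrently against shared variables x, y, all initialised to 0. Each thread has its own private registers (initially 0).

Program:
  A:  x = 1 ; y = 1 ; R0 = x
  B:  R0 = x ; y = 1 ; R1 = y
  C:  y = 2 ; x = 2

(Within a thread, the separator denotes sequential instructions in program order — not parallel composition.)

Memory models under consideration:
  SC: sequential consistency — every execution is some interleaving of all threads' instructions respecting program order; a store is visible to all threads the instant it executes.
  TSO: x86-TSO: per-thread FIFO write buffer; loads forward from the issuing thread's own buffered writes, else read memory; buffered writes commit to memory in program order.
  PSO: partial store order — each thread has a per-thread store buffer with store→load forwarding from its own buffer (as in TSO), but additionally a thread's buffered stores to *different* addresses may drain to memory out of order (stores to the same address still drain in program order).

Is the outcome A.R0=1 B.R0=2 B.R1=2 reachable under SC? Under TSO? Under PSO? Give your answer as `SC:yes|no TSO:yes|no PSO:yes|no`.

SC:no TSO:no PSO:yes

outcome vector order: (A.R0,B.R0,B.R1)
under SC → 1/0/1 1/0/2 1/1/1 1/1/2 1/2/1 2/0/1 2/0/2 2/1/1 2/1/2 2/2/1
under TSO → 1/0/1 1/0/2 1/1/1 1/1/2 1/2/1 2/0/1 2/0/2 2/1/1 2/1/2 2/2/1
under PSO → 1/0/1 1/0/2 1/1/1 1/1/2 1/2/1 1/2/2 2/0/1 2/0/2 2/1/1 2/1/2 2/2/1 2/2/2
target 1/2/2 ∈ {PSO}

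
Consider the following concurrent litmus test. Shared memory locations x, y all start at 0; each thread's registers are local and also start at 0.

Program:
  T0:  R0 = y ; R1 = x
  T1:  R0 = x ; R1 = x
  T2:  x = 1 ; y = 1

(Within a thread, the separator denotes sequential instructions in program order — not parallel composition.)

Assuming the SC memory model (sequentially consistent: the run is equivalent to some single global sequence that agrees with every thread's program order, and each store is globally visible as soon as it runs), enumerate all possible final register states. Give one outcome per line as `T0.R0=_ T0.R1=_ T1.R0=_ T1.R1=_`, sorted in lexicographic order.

T0.R0=0 T0.R1=0 T1.R0=0 T1.R1=0
T0.R0=0 T0.R1=0 T1.R0=0 T1.R1=1
T0.R0=0 T0.R1=0 T1.R0=1 T1.R1=1
T0.R0=0 T0.R1=1 T1.R0=0 T1.R1=0
T0.R0=0 T0.R1=1 T1.R0=0 T1.R1=1
T0.R0=0 T0.R1=1 T1.R0=1 T1.R1=1
T0.R0=1 T0.R1=1 T1.R0=0 T1.R1=0
T0.R0=1 T0.R1=1 T1.R0=0 T1.R1=1
T0.R0=1 T0.R1=1 T1.R0=1 T1.R1=1

outcome vector order: (T0.R0,T0.R1,T1.R0,T1.R1)
|SC outcomes| = 9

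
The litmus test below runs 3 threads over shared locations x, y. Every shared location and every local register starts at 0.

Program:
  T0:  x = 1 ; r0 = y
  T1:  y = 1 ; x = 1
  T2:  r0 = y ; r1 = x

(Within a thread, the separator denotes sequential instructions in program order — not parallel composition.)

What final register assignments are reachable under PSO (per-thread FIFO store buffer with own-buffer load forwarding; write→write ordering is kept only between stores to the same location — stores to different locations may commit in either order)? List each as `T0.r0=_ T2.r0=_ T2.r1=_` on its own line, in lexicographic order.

outcome vector order: (T0.r0,T2.r0,T2.r1)
|PSO outcomes| = 8

T0.r0=0 T2.r0=0 T2.r1=0
T0.r0=0 T2.r0=0 T2.r1=1
T0.r0=0 T2.r0=1 T2.r1=0
T0.r0=0 T2.r0=1 T2.r1=1
T0.r0=1 T2.r0=0 T2.r1=0
T0.r0=1 T2.r0=0 T2.r1=1
T0.r0=1 T2.r0=1 T2.r1=0
T0.r0=1 T2.r0=1 T2.r1=1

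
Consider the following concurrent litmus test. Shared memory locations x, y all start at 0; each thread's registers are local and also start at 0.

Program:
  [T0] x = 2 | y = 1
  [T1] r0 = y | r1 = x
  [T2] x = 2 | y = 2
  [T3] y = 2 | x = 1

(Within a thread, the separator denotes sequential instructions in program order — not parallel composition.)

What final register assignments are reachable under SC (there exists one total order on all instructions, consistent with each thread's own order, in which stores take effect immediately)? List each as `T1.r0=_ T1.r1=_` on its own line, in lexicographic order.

T1.r0=0 T1.r1=0
T1.r0=0 T1.r1=1
T1.r0=0 T1.r1=2
T1.r0=1 T1.r1=1
T1.r0=1 T1.r1=2
T1.r0=2 T1.r1=0
T1.r0=2 T1.r1=1
T1.r0=2 T1.r1=2

outcome vector order: (T1.r0,T1.r1)
|SC outcomes| = 8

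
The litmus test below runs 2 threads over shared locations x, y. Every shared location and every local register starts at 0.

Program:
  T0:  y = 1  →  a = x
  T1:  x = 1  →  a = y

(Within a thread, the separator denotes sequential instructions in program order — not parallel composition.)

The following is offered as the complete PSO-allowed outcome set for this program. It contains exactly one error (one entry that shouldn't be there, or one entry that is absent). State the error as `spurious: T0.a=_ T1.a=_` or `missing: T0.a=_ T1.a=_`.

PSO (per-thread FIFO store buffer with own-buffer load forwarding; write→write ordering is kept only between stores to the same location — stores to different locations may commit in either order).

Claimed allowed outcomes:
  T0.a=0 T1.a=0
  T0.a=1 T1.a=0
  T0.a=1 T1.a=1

missing: T0.a=0 T1.a=1

outcome vector order: (T0.a,T1.a)
PSO (4): 00, 01, 10, 11
PSO∖claimed = {01}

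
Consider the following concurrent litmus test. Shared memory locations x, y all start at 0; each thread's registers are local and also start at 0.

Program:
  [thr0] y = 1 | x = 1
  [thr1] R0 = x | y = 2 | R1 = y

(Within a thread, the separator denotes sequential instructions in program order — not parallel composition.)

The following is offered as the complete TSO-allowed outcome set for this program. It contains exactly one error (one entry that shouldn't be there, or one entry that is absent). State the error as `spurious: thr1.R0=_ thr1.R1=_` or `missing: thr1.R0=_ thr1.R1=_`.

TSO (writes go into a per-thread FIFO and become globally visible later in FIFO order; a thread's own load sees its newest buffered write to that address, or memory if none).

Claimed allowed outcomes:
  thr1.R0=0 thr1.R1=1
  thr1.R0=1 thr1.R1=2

missing: thr1.R0=0 thr1.R1=2

outcome vector order: (thr1.R0,thr1.R1)
TSO: 3 outcomes — {01 02 12}
TSO∖claimed = {02}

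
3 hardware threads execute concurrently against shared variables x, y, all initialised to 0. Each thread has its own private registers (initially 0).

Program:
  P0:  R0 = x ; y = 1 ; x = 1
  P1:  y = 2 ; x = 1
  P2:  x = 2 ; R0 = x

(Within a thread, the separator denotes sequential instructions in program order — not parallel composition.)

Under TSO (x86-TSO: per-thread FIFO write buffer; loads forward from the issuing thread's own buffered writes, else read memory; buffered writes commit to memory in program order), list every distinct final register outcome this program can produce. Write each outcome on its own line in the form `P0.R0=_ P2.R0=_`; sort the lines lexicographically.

P0.R0=0 P2.R0=1
P0.R0=0 P2.R0=2
P0.R0=1 P2.R0=1
P0.R0=1 P2.R0=2
P0.R0=2 P2.R0=1
P0.R0=2 P2.R0=2

outcome vector order: (P0.R0,P2.R0)
|TSO outcomes| = 6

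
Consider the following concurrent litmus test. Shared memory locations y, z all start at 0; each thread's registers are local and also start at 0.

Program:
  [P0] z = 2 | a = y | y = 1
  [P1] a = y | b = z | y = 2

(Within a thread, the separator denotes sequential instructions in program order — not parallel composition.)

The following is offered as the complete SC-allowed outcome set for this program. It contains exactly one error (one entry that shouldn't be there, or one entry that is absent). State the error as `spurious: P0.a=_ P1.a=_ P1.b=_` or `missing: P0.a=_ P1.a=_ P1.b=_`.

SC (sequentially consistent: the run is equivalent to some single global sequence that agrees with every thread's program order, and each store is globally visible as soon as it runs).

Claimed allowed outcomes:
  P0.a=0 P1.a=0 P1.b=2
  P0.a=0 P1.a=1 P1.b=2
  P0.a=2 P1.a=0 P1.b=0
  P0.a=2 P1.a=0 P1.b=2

missing: P0.a=0 P1.a=0 P1.b=0

outcome vector order: (P0.a,P1.a,P1.b)
SC: 5 outcomes — {<0 0 0>, <0 0 2>, <0 1 2>, <2 0 0>, <2 0 2>}
SC∖claimed = {<0 0 0>}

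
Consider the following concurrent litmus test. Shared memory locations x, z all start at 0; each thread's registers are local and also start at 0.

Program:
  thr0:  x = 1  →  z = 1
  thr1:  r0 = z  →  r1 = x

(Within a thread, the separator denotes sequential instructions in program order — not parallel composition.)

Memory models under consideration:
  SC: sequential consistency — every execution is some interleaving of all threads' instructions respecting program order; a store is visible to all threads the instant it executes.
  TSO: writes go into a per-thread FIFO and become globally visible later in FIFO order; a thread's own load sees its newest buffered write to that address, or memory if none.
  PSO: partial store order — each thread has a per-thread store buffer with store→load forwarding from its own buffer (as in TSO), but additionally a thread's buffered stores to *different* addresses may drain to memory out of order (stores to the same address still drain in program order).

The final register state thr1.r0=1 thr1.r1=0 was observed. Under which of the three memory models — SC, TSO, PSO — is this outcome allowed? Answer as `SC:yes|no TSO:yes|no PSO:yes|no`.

outcome vector order: (thr1.r0,thr1.r1)
SC: 3 outcomes — {00 01 11}
TSO: 3 outcomes — {00 01 11}
PSO: 4 outcomes — {00 01 10 11}
target 10 ∈ {PSO}

SC:no TSO:no PSO:yes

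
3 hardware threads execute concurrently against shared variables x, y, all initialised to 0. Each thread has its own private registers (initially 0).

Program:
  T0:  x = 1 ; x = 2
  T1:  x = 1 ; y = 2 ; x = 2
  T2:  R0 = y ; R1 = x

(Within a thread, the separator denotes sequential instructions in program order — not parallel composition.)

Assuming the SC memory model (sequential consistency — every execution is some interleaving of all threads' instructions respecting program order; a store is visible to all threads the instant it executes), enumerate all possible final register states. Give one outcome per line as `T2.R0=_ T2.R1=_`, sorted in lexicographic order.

T2.R0=0 T2.R1=0
T2.R0=0 T2.R1=1
T2.R0=0 T2.R1=2
T2.R0=2 T2.R1=1
T2.R0=2 T2.R1=2

outcome vector order: (T2.R0,T2.R1)
|SC outcomes| = 5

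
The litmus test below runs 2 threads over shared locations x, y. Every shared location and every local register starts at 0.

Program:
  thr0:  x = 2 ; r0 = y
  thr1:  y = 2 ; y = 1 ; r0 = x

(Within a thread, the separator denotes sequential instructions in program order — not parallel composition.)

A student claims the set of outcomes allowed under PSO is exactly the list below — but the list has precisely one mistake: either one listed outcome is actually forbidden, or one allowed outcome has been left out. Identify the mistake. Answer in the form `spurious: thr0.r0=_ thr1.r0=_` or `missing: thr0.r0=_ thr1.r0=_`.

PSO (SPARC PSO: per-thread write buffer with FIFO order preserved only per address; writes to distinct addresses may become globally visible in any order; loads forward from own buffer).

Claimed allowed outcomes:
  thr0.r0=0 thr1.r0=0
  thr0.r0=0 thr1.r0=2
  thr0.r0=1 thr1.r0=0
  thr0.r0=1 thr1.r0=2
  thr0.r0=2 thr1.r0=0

outcome vector order: (thr0.r0,thr1.r0)
[PSO] allowed = {00, 02, 10, 12, 20, 22}
PSO∖claimed = {22}

missing: thr0.r0=2 thr1.r0=2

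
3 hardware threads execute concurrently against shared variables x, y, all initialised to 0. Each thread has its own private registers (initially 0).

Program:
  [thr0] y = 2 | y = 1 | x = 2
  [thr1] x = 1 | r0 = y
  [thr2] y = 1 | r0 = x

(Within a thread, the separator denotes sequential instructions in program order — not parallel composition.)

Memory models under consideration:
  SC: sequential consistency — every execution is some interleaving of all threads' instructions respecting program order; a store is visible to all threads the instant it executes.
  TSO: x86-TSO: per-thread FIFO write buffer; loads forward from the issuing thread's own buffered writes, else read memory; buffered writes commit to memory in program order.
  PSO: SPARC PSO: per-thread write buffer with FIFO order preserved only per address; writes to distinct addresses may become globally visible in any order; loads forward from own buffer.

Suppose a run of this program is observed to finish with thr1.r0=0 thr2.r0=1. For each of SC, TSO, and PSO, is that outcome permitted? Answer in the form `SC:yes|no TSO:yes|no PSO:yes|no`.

outcome vector order: (thr1.r0,thr2.r0)
under SC → (0,1) (0,2) (1,0) (1,1) (1,2) (2,0) (2,1) (2,2)
under TSO → (0,0) (0,1) (0,2) (1,0) (1,1) (1,2) (2,0) (2,1) (2,2)
under PSO → (0,0) (0,1) (0,2) (1,0) (1,1) (1,2) (2,0) (2,1) (2,2)
target (0,1) ∈ {SC,TSO,PSO}

SC:yes TSO:yes PSO:yes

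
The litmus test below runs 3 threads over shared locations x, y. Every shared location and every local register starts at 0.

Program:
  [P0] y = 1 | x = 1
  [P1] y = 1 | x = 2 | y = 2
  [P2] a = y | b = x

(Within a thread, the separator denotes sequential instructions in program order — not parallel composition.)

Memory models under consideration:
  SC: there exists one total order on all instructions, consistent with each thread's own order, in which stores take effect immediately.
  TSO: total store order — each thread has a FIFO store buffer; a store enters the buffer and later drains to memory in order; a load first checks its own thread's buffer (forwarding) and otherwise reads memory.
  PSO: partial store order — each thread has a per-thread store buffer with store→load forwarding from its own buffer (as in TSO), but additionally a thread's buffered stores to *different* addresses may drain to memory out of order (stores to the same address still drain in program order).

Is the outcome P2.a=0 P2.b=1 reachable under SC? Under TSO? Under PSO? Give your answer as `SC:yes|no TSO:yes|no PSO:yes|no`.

outcome vector order: (P2.a,P2.b)
under SC → 00 01 02 10 11 12 21 22
under TSO → 00 01 02 10 11 12 21 22
under PSO → 00 01 02 10 11 12 20 21 22
target 01 ∈ {SC,TSO,PSO}

SC:yes TSO:yes PSO:yes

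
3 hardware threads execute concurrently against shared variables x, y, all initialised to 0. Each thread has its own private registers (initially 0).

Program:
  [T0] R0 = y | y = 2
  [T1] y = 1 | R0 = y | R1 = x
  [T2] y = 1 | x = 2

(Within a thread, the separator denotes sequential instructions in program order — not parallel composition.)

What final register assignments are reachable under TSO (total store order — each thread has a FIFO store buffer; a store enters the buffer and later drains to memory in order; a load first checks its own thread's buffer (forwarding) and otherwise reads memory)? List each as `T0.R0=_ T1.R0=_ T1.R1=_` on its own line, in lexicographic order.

T0.R0=0 T1.R0=1 T1.R1=0
T0.R0=0 T1.R0=1 T1.R1=2
T0.R0=0 T1.R0=2 T1.R1=0
T0.R0=0 T1.R0=2 T1.R1=2
T0.R0=1 T1.R0=1 T1.R1=0
T0.R0=1 T1.R0=1 T1.R1=2
T0.R0=1 T1.R0=2 T1.R1=0
T0.R0=1 T1.R0=2 T1.R1=2

outcome vector order: (T0.R0,T1.R0,T1.R1)
|TSO outcomes| = 8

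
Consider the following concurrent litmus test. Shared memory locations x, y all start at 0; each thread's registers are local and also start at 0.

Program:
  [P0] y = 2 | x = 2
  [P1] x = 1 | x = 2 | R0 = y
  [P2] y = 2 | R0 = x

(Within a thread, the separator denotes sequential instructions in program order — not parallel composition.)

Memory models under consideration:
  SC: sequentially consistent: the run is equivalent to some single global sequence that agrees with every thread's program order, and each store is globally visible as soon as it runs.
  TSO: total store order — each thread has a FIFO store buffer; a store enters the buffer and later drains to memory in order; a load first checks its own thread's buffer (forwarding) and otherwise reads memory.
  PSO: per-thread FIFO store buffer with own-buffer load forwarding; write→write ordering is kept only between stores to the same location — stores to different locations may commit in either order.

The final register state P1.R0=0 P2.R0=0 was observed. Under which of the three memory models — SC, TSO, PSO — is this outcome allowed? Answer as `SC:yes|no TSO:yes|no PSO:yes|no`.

SC:no TSO:yes PSO:yes

outcome vector order: (P1.R0,P2.R0)
under SC → 0/2, 2/0, 2/1, 2/2
under TSO → 0/0, 0/1, 0/2, 2/0, 2/1, 2/2
under PSO → 0/0, 0/1, 0/2, 2/0, 2/1, 2/2
target 0/0 ∈ {TSO,PSO}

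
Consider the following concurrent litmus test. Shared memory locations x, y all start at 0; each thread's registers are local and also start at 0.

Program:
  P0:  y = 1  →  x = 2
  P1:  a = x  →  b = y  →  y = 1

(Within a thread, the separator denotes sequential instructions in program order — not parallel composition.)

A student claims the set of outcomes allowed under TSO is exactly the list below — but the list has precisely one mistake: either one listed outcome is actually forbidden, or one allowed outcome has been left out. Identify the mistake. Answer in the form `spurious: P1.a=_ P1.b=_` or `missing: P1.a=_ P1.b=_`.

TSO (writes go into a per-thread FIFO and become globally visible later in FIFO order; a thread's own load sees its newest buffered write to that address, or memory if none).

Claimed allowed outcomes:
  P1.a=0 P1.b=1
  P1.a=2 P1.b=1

missing: P1.a=0 P1.b=0

outcome vector order: (P1.a,P1.b)
under TSO → 00; 01; 21
TSO∖claimed = {00}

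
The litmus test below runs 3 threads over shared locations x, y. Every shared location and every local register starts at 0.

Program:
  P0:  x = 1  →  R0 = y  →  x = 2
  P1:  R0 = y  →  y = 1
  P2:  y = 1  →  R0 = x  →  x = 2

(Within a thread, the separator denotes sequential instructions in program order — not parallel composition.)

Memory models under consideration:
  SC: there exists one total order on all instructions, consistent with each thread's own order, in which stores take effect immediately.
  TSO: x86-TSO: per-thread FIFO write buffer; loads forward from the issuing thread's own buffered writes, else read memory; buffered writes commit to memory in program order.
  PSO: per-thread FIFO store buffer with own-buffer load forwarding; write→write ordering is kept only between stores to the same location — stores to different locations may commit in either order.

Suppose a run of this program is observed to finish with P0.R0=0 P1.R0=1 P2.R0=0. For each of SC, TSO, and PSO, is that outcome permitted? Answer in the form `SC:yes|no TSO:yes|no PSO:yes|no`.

SC:no TSO:yes PSO:yes

outcome vector order: (P0.R0,P1.R0,P2.R0)
under SC → <0 0 1>, <0 0 2>, <0 1 1>, <0 1 2>, <1 0 0>, <1 0 1>, <1 0 2>, <1 1 0>, <1 1 1>, <1 1 2>
under TSO → <0 0 0>, <0 0 1>, <0 0 2>, <0 1 0>, <0 1 1>, <0 1 2>, <1 0 0>, <1 0 1>, <1 0 2>, <1 1 0>, <1 1 1>, <1 1 2>
under PSO → <0 0 0>, <0 0 1>, <0 0 2>, <0 1 0>, <0 1 1>, <0 1 2>, <1 0 0>, <1 0 1>, <1 0 2>, <1 1 0>, <1 1 1>, <1 1 2>
target <0 1 0> ∈ {TSO,PSO}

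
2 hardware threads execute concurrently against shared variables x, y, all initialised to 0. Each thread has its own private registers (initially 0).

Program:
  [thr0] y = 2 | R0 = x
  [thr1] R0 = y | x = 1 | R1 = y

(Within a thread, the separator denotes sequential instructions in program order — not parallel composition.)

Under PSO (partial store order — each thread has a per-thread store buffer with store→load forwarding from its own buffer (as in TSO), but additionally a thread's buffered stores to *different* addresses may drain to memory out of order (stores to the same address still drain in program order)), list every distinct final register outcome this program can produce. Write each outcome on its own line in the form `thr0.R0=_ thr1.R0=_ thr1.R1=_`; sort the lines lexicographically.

outcome vector order: (thr0.R0,thr1.R0,thr1.R1)
|PSO outcomes| = 6

thr0.R0=0 thr1.R0=0 thr1.R1=0
thr0.R0=0 thr1.R0=0 thr1.R1=2
thr0.R0=0 thr1.R0=2 thr1.R1=2
thr0.R0=1 thr1.R0=0 thr1.R1=0
thr0.R0=1 thr1.R0=0 thr1.R1=2
thr0.R0=1 thr1.R0=2 thr1.R1=2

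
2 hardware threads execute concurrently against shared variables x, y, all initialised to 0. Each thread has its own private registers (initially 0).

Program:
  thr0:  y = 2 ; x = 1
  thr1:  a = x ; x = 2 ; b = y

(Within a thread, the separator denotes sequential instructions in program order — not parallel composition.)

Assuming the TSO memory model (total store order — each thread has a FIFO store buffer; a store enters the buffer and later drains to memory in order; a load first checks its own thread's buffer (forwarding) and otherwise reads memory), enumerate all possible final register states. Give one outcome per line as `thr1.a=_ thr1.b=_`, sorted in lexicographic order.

outcome vector order: (thr1.a,thr1.b)
|TSO outcomes| = 3

thr1.a=0 thr1.b=0
thr1.a=0 thr1.b=2
thr1.a=1 thr1.b=2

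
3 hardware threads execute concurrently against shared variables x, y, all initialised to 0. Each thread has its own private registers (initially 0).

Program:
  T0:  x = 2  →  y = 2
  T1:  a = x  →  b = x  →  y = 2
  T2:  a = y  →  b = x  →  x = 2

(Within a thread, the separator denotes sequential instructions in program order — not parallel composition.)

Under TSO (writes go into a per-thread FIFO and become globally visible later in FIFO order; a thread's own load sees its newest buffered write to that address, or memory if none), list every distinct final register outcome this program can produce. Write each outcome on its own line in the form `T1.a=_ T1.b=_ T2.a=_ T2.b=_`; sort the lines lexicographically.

outcome vector order: (T1.a,T1.b,T2.a,T2.b)
|TSO outcomes| = 10

T1.a=0 T1.b=0 T2.a=0 T2.b=0
T1.a=0 T1.b=0 T2.a=0 T2.b=2
T1.a=0 T1.b=0 T2.a=2 T2.b=0
T1.a=0 T1.b=0 T2.a=2 T2.b=2
T1.a=0 T1.b=2 T2.a=0 T2.b=0
T1.a=0 T1.b=2 T2.a=0 T2.b=2
T1.a=0 T1.b=2 T2.a=2 T2.b=2
T1.a=2 T1.b=2 T2.a=0 T2.b=0
T1.a=2 T1.b=2 T2.a=0 T2.b=2
T1.a=2 T1.b=2 T2.a=2 T2.b=2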